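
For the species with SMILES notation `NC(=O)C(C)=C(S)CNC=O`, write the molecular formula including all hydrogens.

C6H10N2O2S

Heavy atoms from the SMILES: 6 C, 2 N, 2 O, 1 S.
Implicit hydrogens by atom environment:
  3 × C: no H
  2 × O: no H
  1 × C: 3 H
  1 × C: 2 H
  1 × C: 1 H
  1 × N: 2 H
  1 × N: 1 H
  1 × S: 1 H
  Total hydrogens = 10.
Molecular formula: C6H10N2O2S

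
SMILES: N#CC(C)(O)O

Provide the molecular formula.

C3H5NO2

Heavy atoms from the SMILES: 3 C, 1 N, 2 O.
Implicit hydrogens by atom environment:
  2 × C: no H
  2 × O: 1 H each → 2
  1 × C: 3 H
  1 × N: no H
  Total hydrogens = 5.
Molecular formula: C3H5NO2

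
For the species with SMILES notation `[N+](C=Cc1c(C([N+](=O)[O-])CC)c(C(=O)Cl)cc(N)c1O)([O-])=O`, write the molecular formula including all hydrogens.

Heavy atoms from the SMILES: 12 C, 1 Cl, 3 N, 6 O.
Implicit hydrogens by atom environment:
  5 × C (aromatic): no H
  3 × C: 1 H each → 3
  3 × O: no H
  2 × N (charge +1): no H
  2 × O (charge -1): no H
  1 × C: 3 H
  1 × C: 2 H
  1 × C (aromatic): 1 H
  1 × C: no H
  1 × Cl: no H
  1 × N: 2 H
  1 × O: 1 H
  Total hydrogens = 12.
Molecular formula: C12H12ClN3O6

C12H12ClN3O6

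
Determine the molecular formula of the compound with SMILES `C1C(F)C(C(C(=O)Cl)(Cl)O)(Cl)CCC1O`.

C8H10Cl3FO3

Heavy atoms from the SMILES: 8 C, 3 Cl, 1 F, 3 O.
Implicit hydrogens by atom environment:
  3 × C: 2 H each → 6
  3 × C: no H
  3 × Cl: no H
  2 × C: 1 H each → 2
  2 × O: 1 H each → 2
  1 × F: no H
  1 × O: no H
  Total hydrogens = 10.
Molecular formula: C8H10Cl3FO3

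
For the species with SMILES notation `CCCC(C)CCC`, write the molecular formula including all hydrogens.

C8H18

Heavy atoms from the SMILES: 8 C.
Implicit hydrogens by atom environment:
  4 × C: 2 H each → 8
  3 × C: 3 H each → 9
  1 × C: 1 H
  Total hydrogens = 18.
Molecular formula: C8H18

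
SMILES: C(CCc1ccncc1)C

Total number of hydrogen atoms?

Hydrogens are implicit in SMILES; fill each atom to its normal valence:
  4 × C (aromatic): 1 H each → 4
  3 × C: 2 H each → 6
  1 × C: 3 H
  1 × C (aromatic): no H
  1 × N (aromatic): no H
  Total hydrogens = 13.

13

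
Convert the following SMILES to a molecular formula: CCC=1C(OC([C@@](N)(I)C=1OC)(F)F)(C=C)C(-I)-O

C11H15F2I2NO3

Heavy atoms from the SMILES: 11 C, 2 F, 2 I, 1 N, 3 O.
Implicit hydrogens by atom environment:
  5 × C: no H
  2 × C: 3 H each → 6
  2 × C: 2 H each → 4
  2 × C: 1 H each → 2
  2 × F: no H
  2 × I: no H
  2 × O: no H
  1 × N: 2 H
  1 × O: 1 H
  Total hydrogens = 15.
Molecular formula: C11H15F2I2NO3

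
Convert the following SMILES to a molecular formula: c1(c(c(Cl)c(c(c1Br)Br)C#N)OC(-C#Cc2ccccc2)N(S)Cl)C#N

C17H7Br2Cl2N3OS

Heavy atoms from the SMILES: 2 Br, 17 C, 2 Cl, 3 N, 1 O, 1 S.
Implicit hydrogens by atom environment:
  7 × C (aromatic): no H
  5 × C (aromatic): 1 H each → 5
  4 × C: no H
  3 × N: no H
  2 × Br: no H
  2 × Cl: no H
  1 × C: 1 H
  1 × O: no H
  1 × S: 1 H
  Total hydrogens = 7.
Molecular formula: C17H7Br2Cl2N3OS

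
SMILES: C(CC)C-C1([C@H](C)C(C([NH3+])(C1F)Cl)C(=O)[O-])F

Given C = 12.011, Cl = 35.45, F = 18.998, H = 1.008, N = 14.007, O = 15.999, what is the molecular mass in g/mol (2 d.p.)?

Molecular formula: C11H18ClF2NO2.
M = 11×12.011 + 1×35.45 + 2×18.998 + 18×1.008 + 1×14.007 + 2×15.999 = 269.72 g/mol.

269.72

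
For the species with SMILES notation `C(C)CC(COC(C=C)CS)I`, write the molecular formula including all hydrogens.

Heavy atoms from the SMILES: 9 C, 1 I, 1 O, 1 S.
Implicit hydrogens by atom environment:
  5 × C: 2 H each → 10
  3 × C: 1 H each → 3
  1 × C: 3 H
  1 × I: no H
  1 × O: no H
  1 × S: 1 H
  Total hydrogens = 17.
Molecular formula: C9H17IOS

C9H17IOS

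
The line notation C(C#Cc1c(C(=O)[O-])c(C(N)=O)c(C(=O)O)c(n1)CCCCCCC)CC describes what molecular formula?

Heavy atoms from the SMILES: 20 C, 2 N, 5 O.
Implicit hydrogens by atom environment:
  8 × C: 2 H each → 16
  5 × C (aromatic): no H
  5 × C: no H
  3 × O: no H
  2 × C: 3 H each → 6
  1 × N: 2 H
  1 × N (aromatic): no H
  1 × O: 1 H
  1 × O (charge -1): no H
  Total hydrogens = 25.
Net charge -1.
Molecular formula: C20H25N2O5-

C20H25N2O5-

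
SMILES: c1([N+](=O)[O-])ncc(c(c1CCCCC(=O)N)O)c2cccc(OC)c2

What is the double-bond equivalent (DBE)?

Molecular formula from the SMILES: C17H19N3O5.
DoU = (2C + 2 + N − H − X)/2 = (2·17 + 2 + 3 − 19 − 0)/2 = 20/2 = 10.
(Structurally: 2 ring(s) + 8 π bond(s) = 10.)

10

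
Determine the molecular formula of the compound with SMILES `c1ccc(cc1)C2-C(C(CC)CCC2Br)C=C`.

Heavy atoms from the SMILES: 1 Br, 16 C.
Implicit hydrogens by atom environment:
  5 × C: 1 H each → 5
  5 × C (aromatic): 1 H each → 5
  4 × C: 2 H each → 8
  1 × Br: no H
  1 × C: 3 H
  1 × C (aromatic): no H
  Total hydrogens = 21.
Molecular formula: C16H21Br

C16H21Br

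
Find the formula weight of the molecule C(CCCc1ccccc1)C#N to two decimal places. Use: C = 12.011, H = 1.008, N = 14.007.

Molecular formula: C11H13N.
M = 11×12.011 + 13×1.008 + 1×14.007 = 159.23 g/mol.

159.23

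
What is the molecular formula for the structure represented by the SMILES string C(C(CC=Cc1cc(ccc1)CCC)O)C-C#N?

C16H21NO

Heavy atoms from the SMILES: 16 C, 1 N, 1 O.
Implicit hydrogens by atom environment:
  5 × C: 2 H each → 10
  4 × C (aromatic): 1 H each → 4
  3 × C: 1 H each → 3
  2 × C (aromatic): no H
  1 × C: 3 H
  1 × C: no H
  1 × N: no H
  1 × O: 1 H
  Total hydrogens = 21.
Molecular formula: C16H21NO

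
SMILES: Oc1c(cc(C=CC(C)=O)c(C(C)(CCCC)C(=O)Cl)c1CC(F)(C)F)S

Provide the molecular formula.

Heavy atoms from the SMILES: 20 C, 1 Cl, 2 F, 3 O, 1 S.
Implicit hydrogens by atom environment:
  5 × C (aromatic): no H
  4 × C: 3 H each → 12
  4 × C: 2 H each → 8
  4 × C: no H
  2 × C: 1 H each → 2
  2 × F: no H
  2 × O: no H
  1 × C (aromatic): 1 H
  1 × Cl: no H
  1 × O: 1 H
  1 × S: 1 H
  Total hydrogens = 25.
Molecular formula: C20H25ClF2O3S

C20H25ClF2O3S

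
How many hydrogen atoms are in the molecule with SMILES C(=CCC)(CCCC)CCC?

22

Hydrogens are implicit in SMILES; fill each atom to its normal valence:
  6 × C: 2 H each → 12
  3 × C: 3 H each → 9
  1 × C: 1 H
  1 × C: no H
  Total hydrogens = 22.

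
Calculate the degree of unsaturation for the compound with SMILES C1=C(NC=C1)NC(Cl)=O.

Molecular formula from the SMILES: C5H5ClN2O.
DoU = (2C + 2 + N − H − X)/2 = (2·5 + 2 + 2 − 5 − 1)/2 = 8/2 = 4.
(Structurally: 1 ring(s) + 3 π bond(s) = 4.)

4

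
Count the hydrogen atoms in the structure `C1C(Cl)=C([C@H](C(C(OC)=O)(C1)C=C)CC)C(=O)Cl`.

16

Hydrogens are implicit in SMILES; fill each atom to its normal valence:
  5 × C: no H
  4 × C: 2 H each → 8
  3 × O: no H
  2 × C: 3 H each → 6
  2 × C: 1 H each → 2
  2 × Cl: no H
  Total hydrogens = 16.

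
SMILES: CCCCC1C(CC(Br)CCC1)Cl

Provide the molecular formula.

C11H20BrCl

Heavy atoms from the SMILES: 1 Br, 11 C, 1 Cl.
Implicit hydrogens by atom environment:
  7 × C: 2 H each → 14
  3 × C: 1 H each → 3
  1 × Br: no H
  1 × C: 3 H
  1 × Cl: no H
  Total hydrogens = 20.
Molecular formula: C11H20BrCl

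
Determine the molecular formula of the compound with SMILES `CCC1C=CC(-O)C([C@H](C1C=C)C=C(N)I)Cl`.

C13H19ClINO

Heavy atoms from the SMILES: 13 C, 1 Cl, 1 I, 1 N, 1 O.
Implicit hydrogens by atom environment:
  9 × C: 1 H each → 9
  2 × C: 2 H each → 4
  1 × C: 3 H
  1 × C: no H
  1 × Cl: no H
  1 × I: no H
  1 × N: 2 H
  1 × O: 1 H
  Total hydrogens = 19.
Molecular formula: C13H19ClINO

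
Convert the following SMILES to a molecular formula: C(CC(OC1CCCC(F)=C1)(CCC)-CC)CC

C16H29FO

Heavy atoms from the SMILES: 16 C, 1 F, 1 O.
Implicit hydrogens by atom environment:
  9 × C: 2 H each → 18
  3 × C: 3 H each → 9
  2 × C: 1 H each → 2
  2 × C: no H
  1 × F: no H
  1 × O: no H
  Total hydrogens = 29.
Molecular formula: C16H29FO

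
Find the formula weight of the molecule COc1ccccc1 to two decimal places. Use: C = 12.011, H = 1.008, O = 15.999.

108.14

Molecular formula: C7H8O.
M = 7×12.011 + 8×1.008 + 1×15.999 = 108.14 g/mol.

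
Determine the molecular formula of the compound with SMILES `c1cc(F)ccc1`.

C6H5F

Heavy atoms from the SMILES: 6 C, 1 F.
Implicit hydrogens by atom environment:
  5 × C (aromatic): 1 H each → 5
  1 × C (aromatic): no H
  1 × F: no H
  Total hydrogens = 5.
Molecular formula: C6H5F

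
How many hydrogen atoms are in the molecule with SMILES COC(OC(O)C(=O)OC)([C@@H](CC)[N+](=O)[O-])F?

Hydrogens are implicit in SMILES; fill each atom to its normal valence:
  5 × O: no H
  3 × C: 3 H each → 9
  2 × C: 1 H each → 2
  2 × C: no H
  1 × C: 2 H
  1 × F: no H
  1 × N (charge +1): no H
  1 × O: 1 H
  1 × O (charge -1): no H
  Total hydrogens = 14.

14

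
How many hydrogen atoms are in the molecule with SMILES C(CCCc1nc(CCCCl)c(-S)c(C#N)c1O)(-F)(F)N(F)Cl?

Hydrogens are implicit in SMILES; fill each atom to its normal valence:
  6 × C: 2 H each → 12
  5 × C (aromatic): no H
  3 × F: no H
  2 × C: no H
  2 × Cl: no H
  2 × N: no H
  1 × N (aromatic): no H
  1 × O: 1 H
  1 × S: 1 H
  Total hydrogens = 14.

14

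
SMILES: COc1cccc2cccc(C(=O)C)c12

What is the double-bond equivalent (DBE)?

8

Molecular formula from the SMILES: C13H12O2.
DoU = (2C + 2 + N − H − X)/2 = (2·13 + 2 + 0 − 12 − 0)/2 = 16/2 = 8.
(Structurally: 2 ring(s) + 6 π bond(s) = 8.)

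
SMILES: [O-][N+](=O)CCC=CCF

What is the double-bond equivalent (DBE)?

Molecular formula from the SMILES: C5H8FNO2.
DoU = (2C + 2 + N − H − X)/2 = (2·5 + 2 + 1 − 8 − 1)/2 = 4/2 = 2.
(Structurally: 0 ring(s) + 2 π bond(s) = 2.)

2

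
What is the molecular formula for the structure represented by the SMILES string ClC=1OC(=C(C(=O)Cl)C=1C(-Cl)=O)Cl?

C6Cl4O3

Heavy atoms from the SMILES: 6 C, 4 Cl, 3 O.
Implicit hydrogens by atom environment:
  4 × C (aromatic): no H
  4 × Cl: no H
  2 × C: no H
  2 × O: no H
  1 × O (aromatic): no H
  Total hydrogens = 0.
Molecular formula: C6Cl4O3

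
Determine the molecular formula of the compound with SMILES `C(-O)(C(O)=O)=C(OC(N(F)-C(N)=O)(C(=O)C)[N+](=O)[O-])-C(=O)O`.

C8H8FN3O10

Heavy atoms from the SMILES: 8 C, 1 F, 3 N, 10 O.
Implicit hydrogens by atom environment:
  7 × C: no H
  6 × O: no H
  3 × O: 1 H each → 3
  1 × C: 3 H
  1 × F: no H
  1 × N: 2 H
  1 × N: no H
  1 × N (charge +1): no H
  1 × O (charge -1): no H
  Total hydrogens = 8.
Molecular formula: C8H8FN3O10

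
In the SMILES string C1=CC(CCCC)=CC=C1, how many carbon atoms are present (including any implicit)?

The symbol for carbon appears 10 times in the SMILES.

10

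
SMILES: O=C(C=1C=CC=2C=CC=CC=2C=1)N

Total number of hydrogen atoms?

9

Hydrogens are implicit in SMILES; fill each atom to its normal valence:
  7 × C (aromatic): 1 H each → 7
  3 × C (aromatic): no H
  1 × C: no H
  1 × N: 2 H
  1 × O: no H
  Total hydrogens = 9.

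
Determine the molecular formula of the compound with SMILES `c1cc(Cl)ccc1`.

Heavy atoms from the SMILES: 6 C, 1 Cl.
Implicit hydrogens by atom environment:
  5 × C (aromatic): 1 H each → 5
  1 × C (aromatic): no H
  1 × Cl: no H
  Total hydrogens = 5.
Molecular formula: C6H5Cl

C6H5Cl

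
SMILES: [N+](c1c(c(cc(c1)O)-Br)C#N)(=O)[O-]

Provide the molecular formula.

Heavy atoms from the SMILES: 1 Br, 7 C, 2 N, 3 O.
Implicit hydrogens by atom environment:
  4 × C (aromatic): no H
  2 × C (aromatic): 1 H each → 2
  1 × Br: no H
  1 × C: no H
  1 × N: no H
  1 × N (charge +1): no H
  1 × O: 1 H
  1 × O: no H
  1 × O (charge -1): no H
  Total hydrogens = 3.
Molecular formula: C7H3BrN2O3

C7H3BrN2O3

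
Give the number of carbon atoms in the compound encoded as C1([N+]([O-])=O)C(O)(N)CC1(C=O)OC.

6

The symbol for carbon appears 6 times in the SMILES.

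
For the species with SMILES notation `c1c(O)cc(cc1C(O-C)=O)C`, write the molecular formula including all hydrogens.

C9H10O3

Heavy atoms from the SMILES: 9 C, 3 O.
Implicit hydrogens by atom environment:
  3 × C (aromatic): 1 H each → 3
  3 × C (aromatic): no H
  2 × C: 3 H each → 6
  2 × O: no H
  1 × C: no H
  1 × O: 1 H
  Total hydrogens = 10.
Molecular formula: C9H10O3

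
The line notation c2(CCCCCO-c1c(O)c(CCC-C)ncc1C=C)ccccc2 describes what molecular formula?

Heavy atoms from the SMILES: 22 C, 1 N, 2 O.
Implicit hydrogens by atom environment:
  9 × C: 2 H each → 18
  6 × C (aromatic): 1 H each → 6
  5 × C (aromatic): no H
  1 × C: 3 H
  1 × C: 1 H
  1 × N (aromatic): no H
  1 × O: 1 H
  1 × O: no H
  Total hydrogens = 29.
Molecular formula: C22H29NO2

C22H29NO2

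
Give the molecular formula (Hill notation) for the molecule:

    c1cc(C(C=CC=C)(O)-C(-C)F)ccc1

C13H15FO

Heavy atoms from the SMILES: 13 C, 1 F, 1 O.
Implicit hydrogens by atom environment:
  5 × C (aromatic): 1 H each → 5
  4 × C: 1 H each → 4
  1 × C: 3 H
  1 × C: 2 H
  1 × C: no H
  1 × C (aromatic): no H
  1 × F: no H
  1 × O: 1 H
  Total hydrogens = 15.
Molecular formula: C13H15FO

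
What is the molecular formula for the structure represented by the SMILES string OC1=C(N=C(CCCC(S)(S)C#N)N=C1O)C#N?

Heavy atoms from the SMILES: 10 C, 4 N, 2 O, 2 S.
Implicit hydrogens by atom environment:
  4 × C (aromatic): no H
  3 × C: 2 H each → 6
  3 × C: no H
  2 × N (aromatic): no H
  2 × N: no H
  2 × O: 1 H each → 2
  2 × S: 1 H each → 2
  Total hydrogens = 10.
Molecular formula: C10H10N4O2S2

C10H10N4O2S2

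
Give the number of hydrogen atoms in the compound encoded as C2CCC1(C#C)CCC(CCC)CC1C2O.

Hydrogens are implicit in SMILES; fill each atom to its normal valence:
  8 × C: 2 H each → 16
  4 × C: 1 H each → 4
  2 × C: no H
  1 × C: 3 H
  1 × O: 1 H
  Total hydrogens = 24.

24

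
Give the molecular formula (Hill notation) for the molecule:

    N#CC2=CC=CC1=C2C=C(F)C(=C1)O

Heavy atoms from the SMILES: 11 C, 1 F, 1 N, 1 O.
Implicit hydrogens by atom environment:
  5 × C (aromatic): 1 H each → 5
  5 × C (aromatic): no H
  1 × C: no H
  1 × F: no H
  1 × N: no H
  1 × O: 1 H
  Total hydrogens = 6.
Molecular formula: C11H6FNO

C11H6FNO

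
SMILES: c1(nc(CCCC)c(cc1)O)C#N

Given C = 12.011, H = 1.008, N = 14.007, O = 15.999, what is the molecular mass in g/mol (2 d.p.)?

Molecular formula: C10H12N2O.
M = 10×12.011 + 12×1.008 + 2×14.007 + 1×15.999 = 176.22 g/mol.

176.22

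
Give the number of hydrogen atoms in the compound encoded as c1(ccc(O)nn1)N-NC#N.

Hydrogens are implicit in SMILES; fill each atom to its normal valence:
  2 × C (aromatic): 1 H each → 2
  2 × C (aromatic): no H
  2 × N: 1 H each → 2
  2 × N (aromatic): no H
  1 × C: no H
  1 × N: no H
  1 × O: 1 H
  Total hydrogens = 5.

5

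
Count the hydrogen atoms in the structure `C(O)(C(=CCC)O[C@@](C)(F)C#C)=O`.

Hydrogens are implicit in SMILES; fill each atom to its normal valence:
  4 × C: no H
  2 × C: 3 H each → 6
  2 × C: 1 H each → 2
  2 × O: no H
  1 × C: 2 H
  1 × F: no H
  1 × O: 1 H
  Total hydrogens = 11.

11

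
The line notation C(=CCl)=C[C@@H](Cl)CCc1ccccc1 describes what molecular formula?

Heavy atoms from the SMILES: 12 C, 2 Cl.
Implicit hydrogens by atom environment:
  5 × C (aromatic): 1 H each → 5
  3 × C: 1 H each → 3
  2 × C: 2 H each → 4
  2 × Cl: no H
  1 × C: no H
  1 × C (aromatic): no H
  Total hydrogens = 12.
Molecular formula: C12H12Cl2

C12H12Cl2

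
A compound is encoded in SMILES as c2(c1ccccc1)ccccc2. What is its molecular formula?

C12H10

Heavy atoms from the SMILES: 12 C.
Implicit hydrogens by atom environment:
  10 × C (aromatic): 1 H each → 10
  2 × C (aromatic): no H
  Total hydrogens = 10.
Molecular formula: C12H10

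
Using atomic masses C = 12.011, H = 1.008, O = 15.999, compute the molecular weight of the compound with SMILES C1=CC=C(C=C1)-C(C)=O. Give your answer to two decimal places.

Molecular formula: C8H8O.
M = 8×12.011 + 8×1.008 + 1×15.999 = 120.15 g/mol.

120.15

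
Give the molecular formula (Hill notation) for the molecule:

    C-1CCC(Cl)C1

C5H9Cl

Heavy atoms from the SMILES: 5 C, 1 Cl.
Implicit hydrogens by atom environment:
  4 × C: 2 H each → 8
  1 × C: 1 H
  1 × Cl: no H
  Total hydrogens = 9.
Molecular formula: C5H9Cl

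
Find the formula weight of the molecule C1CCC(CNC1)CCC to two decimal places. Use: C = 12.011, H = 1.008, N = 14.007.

141.26

Molecular formula: C9H19N.
M = 9×12.011 + 19×1.008 + 1×14.007 = 141.26 g/mol.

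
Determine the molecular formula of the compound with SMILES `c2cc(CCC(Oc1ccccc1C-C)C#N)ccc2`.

Heavy atoms from the SMILES: 18 C, 1 N, 1 O.
Implicit hydrogens by atom environment:
  9 × C (aromatic): 1 H each → 9
  3 × C: 2 H each → 6
  3 × C (aromatic): no H
  1 × C: 3 H
  1 × C: 1 H
  1 × C: no H
  1 × N: no H
  1 × O: no H
  Total hydrogens = 19.
Molecular formula: C18H19NO

C18H19NO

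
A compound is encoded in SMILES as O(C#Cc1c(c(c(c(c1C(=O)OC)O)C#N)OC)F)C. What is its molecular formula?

Heavy atoms from the SMILES: 13 C, 1 F, 1 N, 5 O.
Implicit hydrogens by atom environment:
  6 × C (aromatic): no H
  4 × C: no H
  4 × O: no H
  3 × C: 3 H each → 9
  1 × F: no H
  1 × N: no H
  1 × O: 1 H
  Total hydrogens = 10.
Molecular formula: C13H10FNO5

C13H10FNO5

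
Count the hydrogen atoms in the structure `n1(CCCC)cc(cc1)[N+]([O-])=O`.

12

Hydrogens are implicit in SMILES; fill each atom to its normal valence:
  3 × C: 2 H each → 6
  3 × C (aromatic): 1 H each → 3
  1 × C: 3 H
  1 × C (aromatic): no H
  1 × N (aromatic): no H
  1 × N (charge +1): no H
  1 × O: no H
  1 × O (charge -1): no H
  Total hydrogens = 12.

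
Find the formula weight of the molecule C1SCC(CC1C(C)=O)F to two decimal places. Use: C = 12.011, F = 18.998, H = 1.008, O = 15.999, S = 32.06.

162.22

Molecular formula: C7H11FOS.
M = 7×12.011 + 1×18.998 + 11×1.008 + 1×15.999 + 1×32.06 = 162.22 g/mol.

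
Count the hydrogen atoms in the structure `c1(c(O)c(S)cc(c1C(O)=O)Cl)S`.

5

Hydrogens are implicit in SMILES; fill each atom to its normal valence:
  5 × C (aromatic): no H
  2 × O: 1 H each → 2
  2 × S: 1 H each → 2
  1 × C (aromatic): 1 H
  1 × C: no H
  1 × Cl: no H
  1 × O: no H
  Total hydrogens = 5.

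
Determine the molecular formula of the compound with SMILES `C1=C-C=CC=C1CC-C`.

C9H12

Heavy atoms from the SMILES: 9 C.
Implicit hydrogens by atom environment:
  5 × C (aromatic): 1 H each → 5
  2 × C: 2 H each → 4
  1 × C: 3 H
  1 × C (aromatic): no H
  Total hydrogens = 12.
Molecular formula: C9H12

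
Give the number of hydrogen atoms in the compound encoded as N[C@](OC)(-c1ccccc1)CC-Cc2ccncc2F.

Hydrogens are implicit in SMILES; fill each atom to its normal valence:
  8 × C (aromatic): 1 H each → 8
  3 × C: 2 H each → 6
  3 × C (aromatic): no H
  1 × C: 3 H
  1 × C: no H
  1 × F: no H
  1 × N: 2 H
  1 × N (aromatic): no H
  1 × O: no H
  Total hydrogens = 19.

19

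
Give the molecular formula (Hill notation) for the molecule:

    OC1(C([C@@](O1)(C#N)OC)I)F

C5H5FINO3

Heavy atoms from the SMILES: 5 C, 1 F, 1 I, 1 N, 3 O.
Implicit hydrogens by atom environment:
  3 × C: no H
  2 × O: no H
  1 × C: 3 H
  1 × C: 1 H
  1 × F: no H
  1 × I: no H
  1 × N: no H
  1 × O: 1 H
  Total hydrogens = 5.
Molecular formula: C5H5FINO3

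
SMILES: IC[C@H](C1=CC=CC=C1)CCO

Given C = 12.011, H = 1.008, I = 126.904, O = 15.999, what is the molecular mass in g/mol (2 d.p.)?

Molecular formula: C10H13IO.
M = 10×12.011 + 13×1.008 + 1×126.904 + 1×15.999 = 276.12 g/mol.

276.12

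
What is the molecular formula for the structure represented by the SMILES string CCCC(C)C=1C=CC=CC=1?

C11H16

Heavy atoms from the SMILES: 11 C.
Implicit hydrogens by atom environment:
  5 × C (aromatic): 1 H each → 5
  2 × C: 3 H each → 6
  2 × C: 2 H each → 4
  1 × C: 1 H
  1 × C (aromatic): no H
  Total hydrogens = 16.
Molecular formula: C11H16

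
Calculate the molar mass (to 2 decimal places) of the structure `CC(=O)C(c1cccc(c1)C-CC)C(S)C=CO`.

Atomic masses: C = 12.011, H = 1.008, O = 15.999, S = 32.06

Molecular formula: C15H20O2S.
M = 15×12.011 + 20×1.008 + 2×15.999 + 1×32.06 = 264.38 g/mol.

264.38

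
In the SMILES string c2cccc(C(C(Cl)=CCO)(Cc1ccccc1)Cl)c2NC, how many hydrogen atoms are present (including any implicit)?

Hydrogens are implicit in SMILES; fill each atom to its normal valence:
  9 × C (aromatic): 1 H each → 9
  3 × C (aromatic): no H
  2 × C: 2 H each → 4
  2 × C: no H
  2 × Cl: no H
  1 × C: 3 H
  1 × C: 1 H
  1 × N: 1 H
  1 × O: 1 H
  Total hydrogens = 19.

19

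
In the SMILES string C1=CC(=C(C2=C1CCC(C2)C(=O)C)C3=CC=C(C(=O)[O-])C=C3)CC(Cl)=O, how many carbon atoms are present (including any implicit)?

21

The symbol for carbon appears 21 times in the SMILES. (Cl is a single chlorine, not C + l.)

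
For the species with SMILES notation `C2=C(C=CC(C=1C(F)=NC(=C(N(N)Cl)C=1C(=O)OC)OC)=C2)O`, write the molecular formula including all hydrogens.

Heavy atoms from the SMILES: 14 C, 1 Cl, 1 F, 3 N, 4 O.
Implicit hydrogens by atom environment:
  7 × C (aromatic): no H
  4 × C (aromatic): 1 H each → 4
  3 × O: no H
  2 × C: 3 H each → 6
  1 × C: no H
  1 × Cl: no H
  1 × F: no H
  1 × N: 2 H
  1 × N (aromatic): no H
  1 × N: no H
  1 × O: 1 H
  Total hydrogens = 13.
Molecular formula: C14H13ClFN3O4

C14H13ClFN3O4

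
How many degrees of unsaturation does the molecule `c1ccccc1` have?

4

Molecular formula from the SMILES: C6H6.
DoU = (2C + 2 + N − H − X)/2 = (2·6 + 2 + 0 − 6 − 0)/2 = 8/2 = 4.
(Structurally: 1 ring(s) + 3 π bond(s) = 4.)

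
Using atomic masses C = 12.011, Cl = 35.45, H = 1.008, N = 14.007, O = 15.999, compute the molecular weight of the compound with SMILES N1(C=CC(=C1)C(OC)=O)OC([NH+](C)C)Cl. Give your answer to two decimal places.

Molecular formula: C9H14ClN2O3+.
M = 9×12.011 + 1×35.45 + 14×1.008 + 2×14.007 + 3×15.999 = 233.67 g/mol.

233.67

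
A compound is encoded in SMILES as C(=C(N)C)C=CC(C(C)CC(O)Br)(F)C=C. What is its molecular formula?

C12H19BrFNO

Heavy atoms from the SMILES: 1 Br, 12 C, 1 F, 1 N, 1 O.
Implicit hydrogens by atom environment:
  6 × C: 1 H each → 6
  2 × C: 3 H each → 6
  2 × C: 2 H each → 4
  2 × C: no H
  1 × Br: no H
  1 × F: no H
  1 × N: 2 H
  1 × O: 1 H
  Total hydrogens = 19.
Molecular formula: C12H19BrFNO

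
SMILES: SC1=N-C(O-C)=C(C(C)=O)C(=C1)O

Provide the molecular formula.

C8H9NO3S

Heavy atoms from the SMILES: 8 C, 1 N, 3 O, 1 S.
Implicit hydrogens by atom environment:
  4 × C (aromatic): no H
  2 × C: 3 H each → 6
  2 × O: no H
  1 × C (aromatic): 1 H
  1 × C: no H
  1 × N (aromatic): no H
  1 × O: 1 H
  1 × S: 1 H
  Total hydrogens = 9.
Molecular formula: C8H9NO3S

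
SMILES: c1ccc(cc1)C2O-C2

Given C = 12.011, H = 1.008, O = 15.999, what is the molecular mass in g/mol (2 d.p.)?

120.15

Molecular formula: C8H8O.
M = 8×12.011 + 8×1.008 + 1×15.999 = 120.15 g/mol.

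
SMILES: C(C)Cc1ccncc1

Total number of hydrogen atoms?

Hydrogens are implicit in SMILES; fill each atom to its normal valence:
  4 × C (aromatic): 1 H each → 4
  2 × C: 2 H each → 4
  1 × C: 3 H
  1 × C (aromatic): no H
  1 × N (aromatic): no H
  Total hydrogens = 11.

11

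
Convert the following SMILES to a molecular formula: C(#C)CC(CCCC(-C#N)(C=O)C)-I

Heavy atoms from the SMILES: 11 C, 1 I, 1 N, 1 O.
Implicit hydrogens by atom environment:
  4 × C: 2 H each → 8
  3 × C: 1 H each → 3
  3 × C: no H
  1 × C: 3 H
  1 × I: no H
  1 × N: no H
  1 × O: no H
  Total hydrogens = 14.
Molecular formula: C11H14INO

C11H14INO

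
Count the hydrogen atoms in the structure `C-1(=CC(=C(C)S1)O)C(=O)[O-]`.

Hydrogens are implicit in SMILES; fill each atom to its normal valence:
  3 × C (aromatic): no H
  1 × C: 3 H
  1 × C (aromatic): 1 H
  1 × C: no H
  1 × O: 1 H
  1 × O: no H
  1 × O (charge -1): no H
  1 × S (aromatic): no H
  Total hydrogens = 5.

5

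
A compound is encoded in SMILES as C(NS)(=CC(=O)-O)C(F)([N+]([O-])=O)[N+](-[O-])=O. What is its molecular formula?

Heavy atoms from the SMILES: 4 C, 1 F, 3 N, 6 O, 1 S.
Implicit hydrogens by atom environment:
  3 × C: no H
  3 × O: no H
  2 × N (charge +1): no H
  2 × O (charge -1): no H
  1 × C: 1 H
  1 × F: no H
  1 × N: 1 H
  1 × O: 1 H
  1 × S: 1 H
  Total hydrogens = 4.
Molecular formula: C4H4FN3O6S

C4H4FN3O6S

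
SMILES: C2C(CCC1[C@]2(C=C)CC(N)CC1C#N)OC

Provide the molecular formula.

Heavy atoms from the SMILES: 14 C, 2 N, 1 O.
Implicit hydrogens by atom environment:
  6 × C: 2 H each → 12
  5 × C: 1 H each → 5
  2 × C: no H
  1 × C: 3 H
  1 × N: 2 H
  1 × N: no H
  1 × O: no H
  Total hydrogens = 22.
Molecular formula: C14H22N2O

C14H22N2O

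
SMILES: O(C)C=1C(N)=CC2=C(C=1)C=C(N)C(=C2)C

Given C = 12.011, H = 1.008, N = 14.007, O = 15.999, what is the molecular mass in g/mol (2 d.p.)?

202.26

Molecular formula: C12H14N2O.
M = 12×12.011 + 14×1.008 + 2×14.007 + 1×15.999 = 202.26 g/mol.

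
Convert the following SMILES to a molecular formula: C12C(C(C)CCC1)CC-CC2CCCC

Heavy atoms from the SMILES: 15 C.
Implicit hydrogens by atom environment:
  9 × C: 2 H each → 18
  4 × C: 1 H each → 4
  2 × C: 3 H each → 6
  Total hydrogens = 28.
Molecular formula: C15H28

C15H28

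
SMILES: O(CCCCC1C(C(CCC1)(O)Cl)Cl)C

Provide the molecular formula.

Heavy atoms from the SMILES: 11 C, 2 Cl, 2 O.
Implicit hydrogens by atom environment:
  7 × C: 2 H each → 14
  2 × C: 1 H each → 2
  2 × Cl: no H
  1 × C: 3 H
  1 × C: no H
  1 × O: 1 H
  1 × O: no H
  Total hydrogens = 20.
Molecular formula: C11H20Cl2O2

C11H20Cl2O2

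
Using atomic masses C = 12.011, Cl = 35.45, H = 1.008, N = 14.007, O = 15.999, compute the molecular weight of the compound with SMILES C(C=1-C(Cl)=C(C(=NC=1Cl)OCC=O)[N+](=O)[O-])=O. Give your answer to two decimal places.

279.03

Molecular formula: C8H4Cl2N2O5.
M = 8×12.011 + 2×35.45 + 4×1.008 + 2×14.007 + 5×15.999 = 279.03 g/mol.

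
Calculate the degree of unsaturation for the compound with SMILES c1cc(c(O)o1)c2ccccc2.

Molecular formula from the SMILES: C10H8O2.
DoU = (2C + 2 + N − H − X)/2 = (2·10 + 2 + 0 − 8 − 0)/2 = 14/2 = 7.
(Structurally: 2 ring(s) + 5 π bond(s) = 7.)

7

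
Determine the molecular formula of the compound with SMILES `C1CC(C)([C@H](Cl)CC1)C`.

Heavy atoms from the SMILES: 8 C, 1 Cl.
Implicit hydrogens by atom environment:
  4 × C: 2 H each → 8
  2 × C: 3 H each → 6
  1 × C: 1 H
  1 × C: no H
  1 × Cl: no H
  Total hydrogens = 15.
Molecular formula: C8H15Cl

C8H15Cl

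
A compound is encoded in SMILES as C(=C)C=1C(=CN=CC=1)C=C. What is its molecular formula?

Heavy atoms from the SMILES: 9 C, 1 N.
Implicit hydrogens by atom environment:
  3 × C (aromatic): 1 H each → 3
  2 × C: 2 H each → 4
  2 × C: 1 H each → 2
  2 × C (aromatic): no H
  1 × N (aromatic): no H
  Total hydrogens = 9.
Molecular formula: C9H9N

C9H9N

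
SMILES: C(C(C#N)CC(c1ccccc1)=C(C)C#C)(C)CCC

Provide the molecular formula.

C19H23N

Heavy atoms from the SMILES: 19 C, 1 N.
Implicit hydrogens by atom environment:
  5 × C (aromatic): 1 H each → 5
  4 × C: no H
  3 × C: 3 H each → 9
  3 × C: 2 H each → 6
  3 × C: 1 H each → 3
  1 × C (aromatic): no H
  1 × N: no H
  Total hydrogens = 23.
Molecular formula: C19H23N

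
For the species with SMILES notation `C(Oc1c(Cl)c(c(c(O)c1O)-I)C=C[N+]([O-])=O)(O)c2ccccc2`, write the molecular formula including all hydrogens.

C15H11ClINO6

Heavy atoms from the SMILES: 15 C, 1 Cl, 1 I, 1 N, 6 O.
Implicit hydrogens by atom environment:
  7 × C (aromatic): no H
  5 × C (aromatic): 1 H each → 5
  3 × C: 1 H each → 3
  3 × O: 1 H each → 3
  2 × O: no H
  1 × Cl: no H
  1 × I: no H
  1 × N (charge +1): no H
  1 × O (charge -1): no H
  Total hydrogens = 11.
Molecular formula: C15H11ClINO6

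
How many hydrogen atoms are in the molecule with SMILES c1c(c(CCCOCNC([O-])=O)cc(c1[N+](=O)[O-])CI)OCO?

16

Hydrogens are implicit in SMILES; fill each atom to its normal valence:
  6 × C: 2 H each → 12
  4 × C (aromatic): no H
  4 × O: no H
  2 × C (aromatic): 1 H each → 2
  2 × O (charge -1): no H
  1 × C: no H
  1 × I: no H
  1 × N: 1 H
  1 × N (charge +1): no H
  1 × O: 1 H
  Total hydrogens = 16.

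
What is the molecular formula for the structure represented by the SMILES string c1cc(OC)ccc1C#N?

C8H7NO

Heavy atoms from the SMILES: 8 C, 1 N, 1 O.
Implicit hydrogens by atom environment:
  4 × C (aromatic): 1 H each → 4
  2 × C (aromatic): no H
  1 × C: 3 H
  1 × C: no H
  1 × N: no H
  1 × O: no H
  Total hydrogens = 7.
Molecular formula: C8H7NO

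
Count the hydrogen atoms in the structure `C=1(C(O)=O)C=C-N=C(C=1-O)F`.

4

Hydrogens are implicit in SMILES; fill each atom to its normal valence:
  3 × C (aromatic): no H
  2 × C (aromatic): 1 H each → 2
  2 × O: 1 H each → 2
  1 × C: no H
  1 × F: no H
  1 × N (aromatic): no H
  1 × O: no H
  Total hydrogens = 4.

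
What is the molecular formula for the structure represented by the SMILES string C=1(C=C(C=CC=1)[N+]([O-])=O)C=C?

Heavy atoms from the SMILES: 8 C, 1 N, 2 O.
Implicit hydrogens by atom environment:
  4 × C (aromatic): 1 H each → 4
  2 × C (aromatic): no H
  1 × C: 2 H
  1 × C: 1 H
  1 × N (charge +1): no H
  1 × O: no H
  1 × O (charge -1): no H
  Total hydrogens = 7.
Molecular formula: C8H7NO2

C8H7NO2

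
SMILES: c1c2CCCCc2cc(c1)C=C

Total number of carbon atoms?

12

The symbol for carbon appears 12 times in the SMILES. Lowercase c denotes aromatic carbon and counts toward C.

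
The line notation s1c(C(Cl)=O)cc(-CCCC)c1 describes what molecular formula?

Heavy atoms from the SMILES: 9 C, 1 Cl, 1 O, 1 S.
Implicit hydrogens by atom environment:
  3 × C: 2 H each → 6
  2 × C (aromatic): 1 H each → 2
  2 × C (aromatic): no H
  1 × C: 3 H
  1 × C: no H
  1 × Cl: no H
  1 × O: no H
  1 × S (aromatic): no H
  Total hydrogens = 11.
Molecular formula: C9H11ClOS

C9H11ClOS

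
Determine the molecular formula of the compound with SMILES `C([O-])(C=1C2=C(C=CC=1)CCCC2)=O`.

Heavy atoms from the SMILES: 11 C, 2 O.
Implicit hydrogens by atom environment:
  4 × C: 2 H each → 8
  3 × C (aromatic): 1 H each → 3
  3 × C (aromatic): no H
  1 × C: no H
  1 × O: no H
  1 × O (charge -1): no H
  Total hydrogens = 11.
Net charge -1.
Molecular formula: C11H11O2-

C11H11O2-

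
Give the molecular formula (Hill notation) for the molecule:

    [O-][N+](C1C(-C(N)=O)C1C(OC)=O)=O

Heavy atoms from the SMILES: 6 C, 2 N, 5 O.
Implicit hydrogens by atom environment:
  4 × O: no H
  3 × C: 1 H each → 3
  2 × C: no H
  1 × C: 3 H
  1 × N: 2 H
  1 × N (charge +1): no H
  1 × O (charge -1): no H
  Total hydrogens = 8.
Molecular formula: C6H8N2O5

C6H8N2O5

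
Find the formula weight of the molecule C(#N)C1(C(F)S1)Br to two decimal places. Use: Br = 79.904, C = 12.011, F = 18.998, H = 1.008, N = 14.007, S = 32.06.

Molecular formula: C3HBrFNS.
M = 1×79.904 + 3×12.011 + 1×18.998 + 1×1.008 + 1×14.007 + 1×32.06 = 182.01 g/mol.

182.01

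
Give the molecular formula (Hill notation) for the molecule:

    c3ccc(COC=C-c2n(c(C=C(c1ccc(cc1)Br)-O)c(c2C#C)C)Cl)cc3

Heavy atoms from the SMILES: 1 Br, 24 C, 1 Cl, 1 N, 2 O.
Implicit hydrogens by atom environment:
  9 × C (aromatic): 1 H each → 9
  7 × C (aromatic): no H
  4 × C: 1 H each → 4
  2 × C: no H
  1 × Br: no H
  1 × C: 3 H
  1 × C: 2 H
  1 × Cl: no H
  1 × N (aromatic): no H
  1 × O: 1 H
  1 × O: no H
  Total hydrogens = 19.
Molecular formula: C24H19BrClNO2

C24H19BrClNO2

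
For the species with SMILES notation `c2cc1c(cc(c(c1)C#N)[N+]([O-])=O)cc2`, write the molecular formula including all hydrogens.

Heavy atoms from the SMILES: 11 C, 2 N, 2 O.
Implicit hydrogens by atom environment:
  6 × C (aromatic): 1 H each → 6
  4 × C (aromatic): no H
  1 × C: no H
  1 × N: no H
  1 × N (charge +1): no H
  1 × O: no H
  1 × O (charge -1): no H
  Total hydrogens = 6.
Molecular formula: C11H6N2O2

C11H6N2O2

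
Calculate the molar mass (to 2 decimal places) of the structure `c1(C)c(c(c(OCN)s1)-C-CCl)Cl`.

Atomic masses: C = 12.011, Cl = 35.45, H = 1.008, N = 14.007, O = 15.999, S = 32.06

240.14

Molecular formula: C8H11Cl2NOS.
M = 8×12.011 + 2×35.45 + 11×1.008 + 1×14.007 + 1×15.999 + 1×32.06 = 240.14 g/mol.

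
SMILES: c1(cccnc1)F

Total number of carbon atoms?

5

The symbol for carbon appears 5 times in the SMILES. Lowercase c denotes aromatic carbon and counts toward C.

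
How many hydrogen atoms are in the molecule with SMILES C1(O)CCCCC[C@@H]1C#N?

13

Hydrogens are implicit in SMILES; fill each atom to its normal valence:
  5 × C: 2 H each → 10
  2 × C: 1 H each → 2
  1 × C: no H
  1 × N: no H
  1 × O: 1 H
  Total hydrogens = 13.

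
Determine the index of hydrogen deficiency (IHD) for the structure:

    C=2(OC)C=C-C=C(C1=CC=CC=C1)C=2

Molecular formula from the SMILES: C13H12O.
DoU = (2C + 2 + N − H − X)/2 = (2·13 + 2 + 0 − 12 − 0)/2 = 16/2 = 8.
(Structurally: 2 ring(s) + 6 π bond(s) = 8.)

8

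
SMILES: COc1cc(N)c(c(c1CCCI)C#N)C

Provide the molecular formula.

C12H15IN2O

Heavy atoms from the SMILES: 12 C, 1 I, 2 N, 1 O.
Implicit hydrogens by atom environment:
  5 × C (aromatic): no H
  3 × C: 2 H each → 6
  2 × C: 3 H each → 6
  1 × C (aromatic): 1 H
  1 × C: no H
  1 × I: no H
  1 × N: 2 H
  1 × N: no H
  1 × O: no H
  Total hydrogens = 15.
Molecular formula: C12H15IN2O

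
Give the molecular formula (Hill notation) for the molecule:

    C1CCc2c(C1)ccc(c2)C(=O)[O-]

Heavy atoms from the SMILES: 11 C, 2 O.
Implicit hydrogens by atom environment:
  4 × C: 2 H each → 8
  3 × C (aromatic): 1 H each → 3
  3 × C (aromatic): no H
  1 × C: no H
  1 × O: no H
  1 × O (charge -1): no H
  Total hydrogens = 11.
Net charge -1.
Molecular formula: C11H11O2-

C11H11O2-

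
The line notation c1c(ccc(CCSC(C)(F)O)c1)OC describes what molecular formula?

C11H15FO2S

Heavy atoms from the SMILES: 11 C, 1 F, 2 O, 1 S.
Implicit hydrogens by atom environment:
  4 × C (aromatic): 1 H each → 4
  2 × C: 3 H each → 6
  2 × C: 2 H each → 4
  2 × C (aromatic): no H
  1 × C: no H
  1 × F: no H
  1 × O: 1 H
  1 × O: no H
  1 × S: no H
  Total hydrogens = 15.
Molecular formula: C11H15FO2S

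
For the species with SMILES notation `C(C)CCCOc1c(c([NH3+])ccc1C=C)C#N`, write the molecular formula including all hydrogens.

Heavy atoms from the SMILES: 14 C, 2 N, 1 O.
Implicit hydrogens by atom environment:
  5 × C: 2 H each → 10
  4 × C (aromatic): no H
  2 × C (aromatic): 1 H each → 2
  1 × C: 3 H
  1 × C: 1 H
  1 × C: no H
  1 × N (charge +1): 3 H
  1 × N: no H
  1 × O: no H
  Total hydrogens = 19.
Net charge +1.
Molecular formula: C14H19N2O+

C14H19N2O+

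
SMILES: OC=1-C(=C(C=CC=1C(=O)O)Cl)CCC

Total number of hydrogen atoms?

Hydrogens are implicit in SMILES; fill each atom to its normal valence:
  4 × C (aromatic): no H
  2 × C: 2 H each → 4
  2 × C (aromatic): 1 H each → 2
  2 × O: 1 H each → 2
  1 × C: 3 H
  1 × C: no H
  1 × Cl: no H
  1 × O: no H
  Total hydrogens = 11.

11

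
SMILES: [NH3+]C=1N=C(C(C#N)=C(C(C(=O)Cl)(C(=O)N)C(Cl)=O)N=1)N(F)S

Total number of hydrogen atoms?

Hydrogens are implicit in SMILES; fill each atom to its normal valence:
  5 × C: no H
  4 × C (aromatic): no H
  3 × O: no H
  2 × Cl: no H
  2 × N (aromatic): no H
  2 × N: no H
  1 × F: no H
  1 × N (charge +1): 3 H
  1 × N: 2 H
  1 × S: 1 H
  Total hydrogens = 6.

6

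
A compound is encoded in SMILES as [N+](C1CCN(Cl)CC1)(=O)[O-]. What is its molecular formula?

C5H9ClN2O2

Heavy atoms from the SMILES: 5 C, 1 Cl, 2 N, 2 O.
Implicit hydrogens by atom environment:
  4 × C: 2 H each → 8
  1 × C: 1 H
  1 × Cl: no H
  1 × N: no H
  1 × N (charge +1): no H
  1 × O: no H
  1 × O (charge -1): no H
  Total hydrogens = 9.
Molecular formula: C5H9ClN2O2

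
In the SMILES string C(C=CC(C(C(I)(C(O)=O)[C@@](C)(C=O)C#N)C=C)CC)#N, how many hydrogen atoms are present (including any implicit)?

17

Hydrogens are implicit in SMILES; fill each atom to its normal valence:
  6 × C: 1 H each → 6
  5 × C: no H
  2 × C: 3 H each → 6
  2 × C: 2 H each → 4
  2 × N: no H
  2 × O: no H
  1 × I: no H
  1 × O: 1 H
  Total hydrogens = 17.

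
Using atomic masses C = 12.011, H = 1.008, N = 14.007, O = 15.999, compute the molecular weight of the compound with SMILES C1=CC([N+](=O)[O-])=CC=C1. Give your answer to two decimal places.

123.11

Molecular formula: C6H5NO2.
M = 6×12.011 + 5×1.008 + 1×14.007 + 2×15.999 = 123.11 g/mol.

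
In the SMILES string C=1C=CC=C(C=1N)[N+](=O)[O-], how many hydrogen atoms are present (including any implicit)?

6

Hydrogens are implicit in SMILES; fill each atom to its normal valence:
  4 × C (aromatic): 1 H each → 4
  2 × C (aromatic): no H
  1 × N: 2 H
  1 × N (charge +1): no H
  1 × O: no H
  1 × O (charge -1): no H
  Total hydrogens = 6.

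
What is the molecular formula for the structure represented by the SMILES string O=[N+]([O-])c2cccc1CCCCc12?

C10H11NO2

Heavy atoms from the SMILES: 10 C, 1 N, 2 O.
Implicit hydrogens by atom environment:
  4 × C: 2 H each → 8
  3 × C (aromatic): 1 H each → 3
  3 × C (aromatic): no H
  1 × N (charge +1): no H
  1 × O: no H
  1 × O (charge -1): no H
  Total hydrogens = 11.
Molecular formula: C10H11NO2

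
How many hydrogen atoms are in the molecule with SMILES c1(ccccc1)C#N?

5

Hydrogens are implicit in SMILES; fill each atom to its normal valence:
  5 × C (aromatic): 1 H each → 5
  1 × C (aromatic): no H
  1 × C: no H
  1 × N: no H
  Total hydrogens = 5.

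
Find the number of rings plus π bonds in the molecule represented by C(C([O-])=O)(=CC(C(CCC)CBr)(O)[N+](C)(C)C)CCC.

2

Molecular formula from the SMILES: C15H28BrNO3.
DoU = (2C + 2 + N − H − X)/2 = (2·15 + 2 + 1 − 28 − 1)/2 = 4/2 = 2.
(Structurally: 0 ring(s) + 2 π bond(s) = 2.)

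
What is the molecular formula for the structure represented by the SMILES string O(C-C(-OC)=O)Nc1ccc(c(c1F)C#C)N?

C11H11FN2O3

Heavy atoms from the SMILES: 11 C, 1 F, 2 N, 3 O.
Implicit hydrogens by atom environment:
  4 × C (aromatic): no H
  3 × O: no H
  2 × C (aromatic): 1 H each → 2
  2 × C: no H
  1 × C: 3 H
  1 × C: 2 H
  1 × C: 1 H
  1 × F: no H
  1 × N: 2 H
  1 × N: 1 H
  Total hydrogens = 11.
Molecular formula: C11H11FN2O3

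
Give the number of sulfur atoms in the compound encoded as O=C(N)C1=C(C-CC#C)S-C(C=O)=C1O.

The symbol for sulfur appears 1 time in the SMILES.

1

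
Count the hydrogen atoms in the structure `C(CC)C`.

Hydrogens are implicit in SMILES; fill each atom to its normal valence:
  2 × C: 3 H each → 6
  2 × C: 2 H each → 4
  Total hydrogens = 10.

10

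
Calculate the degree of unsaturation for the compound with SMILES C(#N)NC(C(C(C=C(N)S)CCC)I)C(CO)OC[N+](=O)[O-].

Molecular formula from the SMILES: C12H21IN4O4S.
DoU = (2C + 2 + N − H − X)/2 = (2·12 + 2 + 4 − 21 − 1)/2 = 8/2 = 4.
(Structurally: 0 ring(s) + 4 π bond(s) = 4.)

4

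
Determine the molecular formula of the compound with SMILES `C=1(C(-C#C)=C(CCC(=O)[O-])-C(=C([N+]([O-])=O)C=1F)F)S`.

C11H6F2NO4S-

Heavy atoms from the SMILES: 11 C, 2 F, 1 N, 4 O, 1 S.
Implicit hydrogens by atom environment:
  6 × C (aromatic): no H
  2 × C: 2 H each → 4
  2 × C: no H
  2 × F: no H
  2 × O: no H
  2 × O (charge -1): no H
  1 × C: 1 H
  1 × N (charge +1): no H
  1 × S: 1 H
  Total hydrogens = 6.
Net charge -1.
Molecular formula: C11H6F2NO4S-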